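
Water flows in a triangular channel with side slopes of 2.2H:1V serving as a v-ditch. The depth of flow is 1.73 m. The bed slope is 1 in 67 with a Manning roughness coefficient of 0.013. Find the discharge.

For a triangular section with side slope z = 2.2: A = zy² = 2.2×1.73² = 6.584 m²; P = 2y√(1+z²) = 2×1.73×2.417 = 8.361 m.
Hydraulic radius R = A/P = 6.584/8.361 = 0.7875 m.
Manning's equation: Q = (1/n) A R^(2/3) S^(1/2) = (1/0.013) × 6.584 × 0.7875^(2/3) × 0.01493^(1/2) = 52.8 m³/s.

Q = 52.8 m³/s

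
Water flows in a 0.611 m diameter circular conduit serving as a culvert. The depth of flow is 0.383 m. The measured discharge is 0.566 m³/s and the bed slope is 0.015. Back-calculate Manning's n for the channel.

For a circular section of diameter D = 0.611 m at depth y = 0.383 m, the central angle is θ = 2 arccos(1 − 2y/D) = 3.655 rad. Then A = (D²/8)(θ − sin θ) = 0.1934 m² and P = Dθ/2 = 1.116 m.
Hydraulic radius R = A/P = 0.1934/1.116 = 0.1733 m.
Rearranging Manning's equation: n = (1/Q) A R^(2/3) S^(1/2) = (1/0.566) × 0.1934 × 0.1733^(2/3) × √0.015 = 0.013.

n = 0.013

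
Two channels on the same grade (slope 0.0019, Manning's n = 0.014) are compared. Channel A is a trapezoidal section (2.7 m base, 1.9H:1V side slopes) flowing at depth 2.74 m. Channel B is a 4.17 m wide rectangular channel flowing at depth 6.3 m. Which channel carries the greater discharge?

Channel A: With bottom width b = 2.7 m and side slope z = 1.9: A = (b + zy)y = (2.7 + 1.9×2.74)×2.74 = 21.66 m²; P = b + 2y√(1+z²) = 2.7 + 2×2.74×2.147 = 14.47 m. Hydraulic radius R = A/P = 21.66/14.47 = 1.497 m. Q_A = (1/0.014)·21.66·1.497^(2/3)·√0.0019 = 88.28 m³/s.
Channel B: Flow area A = b·y = 4.17 × 6.3 = 26.27 m². Wetted perimeter P = b + 2y = 4.17 + 2×6.3 = 16.77 m. Hydraulic radius R = A/P = 26.27/16.77 = 1.567 m. Q_B = (1/0.014)·26.27·1.567^(2/3)·√0.0019 = 110.3 m³/s.
Q_A = 88.28 m³/s vs Q_B = 110.3 m³/s, so channel B carries more.

channel B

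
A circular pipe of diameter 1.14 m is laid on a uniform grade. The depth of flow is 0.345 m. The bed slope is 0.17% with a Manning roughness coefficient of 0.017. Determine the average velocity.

V = 0.819 m/s

For a circular section of diameter D = 1.14 m at depth y = 0.345 m, the central angle is θ = 2 arccos(1 − 2y/D) = 2.33 rad. Then A = (D²/8)(θ − sin θ) = 0.2607 m² and P = Dθ/2 = 1.328 m.
Hydraulic radius R = A/P = 0.2607/1.328 = 0.1963 m.
From Manning's equation, V = (1/n) R^(2/3) S^(1/2) = (1/0.017) × 0.1963^(2/3) × 0.0017^(1/2) = 0.819 m/s.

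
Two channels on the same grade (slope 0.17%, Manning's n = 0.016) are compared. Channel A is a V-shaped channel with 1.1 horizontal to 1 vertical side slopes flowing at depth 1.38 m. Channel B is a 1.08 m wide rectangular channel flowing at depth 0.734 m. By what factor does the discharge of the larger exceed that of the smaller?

3.68

Channel A: For a triangular section with side slope z = 1.1: A = zy² = 1.1×1.38² = 2.095 m²; P = 2y√(1+z²) = 2×1.38×1.487 = 4.103 m. Hydraulic radius R = A/P = 2.095/4.103 = 0.5106 m. Q_A = (1/0.016)·2.095·0.5106^(2/3)·√0.0017 = 3.448 m³/s.
Channel B: Flow area A = b·y = 1.08 × 0.734 = 0.7927 m². Wetted perimeter P = b + 2y = 1.08 + 2×0.734 = 2.548 m. Hydraulic radius R = A/P = 0.7927/2.548 = 0.3111 m. Q_B = (1/0.016)·0.7927·0.3111^(2/3)·√0.0017 = 0.9379 m³/s.
The larger discharge is 3.448 m³/s and the smaller is 0.9379 m³/s; the ratio is 3.68.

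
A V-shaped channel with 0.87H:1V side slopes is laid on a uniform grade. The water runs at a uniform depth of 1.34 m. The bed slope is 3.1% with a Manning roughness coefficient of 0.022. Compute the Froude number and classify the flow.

supercritical

For a triangular section with side slope z = 0.87: A = zy² = 0.87×1.34² = 1.562 m²; P = 2y√(1+z²) = 2×1.34×1.325 = 3.552 m.
Hydraulic radius R = A/P = 1.562/3.552 = 0.4398 m.
V = (1/n) R^(2/3) √S = (1/0.022) × 0.4398^(2/3) × √0.031 = 4.628 m/s. Hydraulic depth D_h = A/T = 1.562/2.332 = 0.67 m.
Froude number Fr = V/√(g·D_h) = 4.628/√(9.81×0.67) = 1.81, which is greater than 1, so the flow is supercritical.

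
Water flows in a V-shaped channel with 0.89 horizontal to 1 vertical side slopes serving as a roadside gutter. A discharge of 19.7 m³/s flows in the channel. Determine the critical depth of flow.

y_c = 2.51 m

At critical depth, Q² T / (g A³) = 1, i.e. A³/T = Q²/g = 19.7²/9.81 = 39.56.
Trying y = 2.86 m: A³/T = 75.78 — over.
Trying y = 1.79 m: A³/T = 7.278 — short.
Trying y = 2.51 m: A³/T = 39.46 — matches.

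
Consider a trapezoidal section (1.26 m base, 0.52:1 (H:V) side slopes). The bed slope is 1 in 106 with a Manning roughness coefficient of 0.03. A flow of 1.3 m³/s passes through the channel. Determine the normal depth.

y_n = 0.54 m

Manning's equation rearranged: A R^(2/3) = nQ / (1·√S) = 0.03 × 1.3 / (√0.009434) = 0.4015.
Trying y = 0.484 m: A R^(2/3) = 0.336 — short.
Trying y = 0.54 m: A R^(2/3) = 0.402 — close enough.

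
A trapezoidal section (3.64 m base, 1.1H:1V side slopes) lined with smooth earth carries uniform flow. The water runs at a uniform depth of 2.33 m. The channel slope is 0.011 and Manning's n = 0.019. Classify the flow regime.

supercritical

With bottom width b = 3.64 m and side slope z = 1.1: A = (b + zy)y = (3.64 + 1.1×2.33)×2.33 = 14.45 m²; P = b + 2y√(1+z²) = 3.64 + 2×2.33×1.487 = 10.57 m.
Hydraulic radius R = A/P = 14.45/10.57 = 1.368 m.
V = (1/n) R^(2/3) √S = (1/0.019) × 1.368^(2/3) × √0.011 = 6.801 m/s. Hydraulic depth D_h = A/T = 14.45/8.766 = 1.649 m.
Froude number Fr = V/√(g·D_h) = 6.801/√(9.81×1.649) = 1.69, which is greater than 1, so the flow is supercritical.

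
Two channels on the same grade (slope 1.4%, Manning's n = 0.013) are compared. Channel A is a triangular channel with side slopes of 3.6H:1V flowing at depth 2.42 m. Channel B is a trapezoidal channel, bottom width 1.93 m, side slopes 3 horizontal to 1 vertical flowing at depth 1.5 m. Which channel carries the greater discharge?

channel A

Channel A: For a triangular section with side slope z = 3.6: A = zy² = 3.6×2.42² = 21.08 m²; P = 2y√(1+z²) = 2×2.42×3.736 = 18.08 m. Hydraulic radius R = A/P = 21.08/18.08 = 1.166 m. Q_A = (1/0.013)·21.08·1.166^(2/3)·√0.014 = 212.6 m³/s.
Channel B: With bottom width b = 1.93 m and side slope z = 3: A = (b + zy)y = (1.93 + 3×1.5)×1.5 = 9.645 m²; P = b + 2y√(1+z²) = 1.93 + 2×1.5×3.162 = 11.42 m. Hydraulic radius R = A/P = 9.645/11.42 = 0.8448 m. Q_B = (1/0.013)·9.645·0.8448^(2/3)·√0.014 = 78.45 m³/s.
Q_A = 212.6 m³/s vs Q_B = 78.45 m³/s, so channel A carries more.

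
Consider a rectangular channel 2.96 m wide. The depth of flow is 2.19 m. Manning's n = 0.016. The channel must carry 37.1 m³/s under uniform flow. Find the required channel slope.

Flow area A = b·y = 2.96 × 2.19 = 6.482 m². Wetted perimeter P = b + 2y = 2.96 + 2×2.19 = 7.34 m.
Hydraulic radius R = A/P = 6.482/7.34 = 0.8832 m.
From Manning's equation, S = [nQ / (1 A R^(2/3))]² = [0.016 × 37.1 / (1 × 6.482 × 0.8832^(2/3))]² = 0.0099.

S = 0.0099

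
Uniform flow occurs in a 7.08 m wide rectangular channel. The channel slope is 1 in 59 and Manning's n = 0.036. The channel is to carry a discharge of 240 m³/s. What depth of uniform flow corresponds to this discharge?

Manning's equation rearranged: A R^(2/3) = nQ / (1·√S) = 0.036 × 240 / (√0.01695) = 66.37.
Trying y = 6.98 m: A R^(2/3) = 87.32 — over.
Trying y = 4.47 m: A R^(2/3) = 49.83 — short.
Trying y = 5.6 m: A R^(2/3) = 66.43 — close enough.

y_n = 5.6 m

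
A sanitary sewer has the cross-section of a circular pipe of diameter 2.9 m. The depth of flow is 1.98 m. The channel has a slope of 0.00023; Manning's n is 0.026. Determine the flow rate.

For a circular section of diameter D = 2.9 m at depth y = 1.98 m, the central angle is θ = 2 arccos(1 − 2y/D) = 3.89 rad. Then A = (D²/8)(θ − sin θ) = 4.805 m² and P = Dθ/2 = 5.64 m.
Hydraulic radius R = A/P = 4.805/5.64 = 0.8518 m.
Manning's equation: Q = (1/n) A R^(2/3) S^(1/2) = (1/0.026) × 4.805 × 0.8518^(2/3) × 0.00023^(1/2) = 2.52 m³/s.

Q = 2.52 m³/s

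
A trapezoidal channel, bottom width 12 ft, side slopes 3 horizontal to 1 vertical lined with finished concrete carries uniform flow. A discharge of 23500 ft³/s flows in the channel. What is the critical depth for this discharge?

At critical depth, Q² T / (g A³) = 1, i.e. A³/T = Q²/g = 23500²/32.2 = 17150000.
At y = 13.1 ft: A³/T = 3350000 — low.
At y = 18.8 ft: A³/T = 17040000 — close enough.

y_c = 18.8 ft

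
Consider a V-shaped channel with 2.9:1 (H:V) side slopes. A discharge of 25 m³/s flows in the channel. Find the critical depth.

At critical depth, Q² T / (g A³) = 1, i.e. A³/T = Q²/g = 25²/9.81 = 63.71.
Try y = 1.44 m: A³/T = 26.04 — short.
Try y = 2.17 m: A³/T = 202.3 — over.
Try y = 1.72 m: A³/T = 63.3 — matches.

y_c = 1.72 m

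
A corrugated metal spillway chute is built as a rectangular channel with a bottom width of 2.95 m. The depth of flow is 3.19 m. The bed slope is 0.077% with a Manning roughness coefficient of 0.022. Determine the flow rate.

Q = 11.9 m³/s

Flow area A = b·y = 2.95 × 3.19 = 9.411 m². Wetted perimeter P = b + 2y = 2.95 + 2×3.19 = 9.33 m.
Hydraulic radius R = A/P = 9.411/9.33 = 1.009 m.
Manning's equation: Q = (1/n) A R^(2/3) S^(1/2) = (1/0.022) × 9.411 × 1.009^(2/3) × 0.00077^(1/2) = 11.9 m³/s.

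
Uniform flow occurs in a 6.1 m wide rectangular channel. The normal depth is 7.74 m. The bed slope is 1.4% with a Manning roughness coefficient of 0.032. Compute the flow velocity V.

V = 6.23 m/s

Flow area A = b·y = 6.1 × 7.74 = 47.21 m². Wetted perimeter P = b + 2y = 6.1 + 2×7.74 = 21.58 m.
Hydraulic radius R = A/P = 47.21/21.58 = 2.188 m.
From Manning's equation, V = (1/n) R^(2/3) S^(1/2) = (1/0.032) × 2.188^(2/3) × 0.014^(1/2) = 6.23 m/s.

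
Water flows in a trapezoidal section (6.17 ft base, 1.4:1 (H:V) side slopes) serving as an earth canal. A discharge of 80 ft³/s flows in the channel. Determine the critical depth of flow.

y_c = 1.53 ft

At critical depth, Q² T / (g A³) = 1, i.e. A³/T = Q²/g = 80²/32.2 = 198.8.
At y = 1.24 ft: A³/T = 97.72 — short.
At y = 1.71 ft: A³/T = 286.6 — over.
At y = 1.53 ft: A³/T = 196.7 — close enough.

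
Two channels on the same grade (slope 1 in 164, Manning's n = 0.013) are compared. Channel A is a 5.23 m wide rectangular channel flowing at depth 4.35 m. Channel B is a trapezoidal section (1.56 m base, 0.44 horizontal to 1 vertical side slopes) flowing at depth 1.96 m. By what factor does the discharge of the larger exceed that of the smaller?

7.63

Channel A: Flow area A = b·y = 5.23 × 4.35 = 22.75 m². Wetted perimeter P = b + 2y = 5.23 + 2×4.35 = 13.93 m. Hydraulic radius R = A/P = 22.75/13.93 = 1.633 m. Q_A = (1/0.013)·22.75·1.633^(2/3)·√0.006098 = 189.5 m³/s.
Channel B: With bottom width b = 1.56 m and side slope z = 0.44: A = (b + zy)y = (1.56 + 0.44×1.96)×1.96 = 4.748 m²; P = b + 2y√(1+z²) = 1.56 + 2×1.96×1.093 = 5.843 m. Hydraulic radius R = A/P = 4.748/5.843 = 0.8126 m. Q_B = (1/0.013)·4.748·0.8126^(2/3)·√0.006098 = 24.83 m³/s.
The larger discharge is 189.5 m³/s and the smaller is 24.83 m³/s; the ratio is 7.63.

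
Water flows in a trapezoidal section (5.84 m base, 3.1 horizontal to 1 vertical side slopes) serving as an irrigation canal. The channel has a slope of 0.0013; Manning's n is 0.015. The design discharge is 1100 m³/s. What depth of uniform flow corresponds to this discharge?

y_n = 6.95 m

Manning's equation rearranged: A R^(2/3) = nQ / (1·√S) = 0.015 × 1100 / (√0.0013) = 457.6.
Try y = 8.64 m: A R^(2/3) = 772.5 — too large.
Try y = 6.95 m: A R^(2/3) = 457.2 — close enough.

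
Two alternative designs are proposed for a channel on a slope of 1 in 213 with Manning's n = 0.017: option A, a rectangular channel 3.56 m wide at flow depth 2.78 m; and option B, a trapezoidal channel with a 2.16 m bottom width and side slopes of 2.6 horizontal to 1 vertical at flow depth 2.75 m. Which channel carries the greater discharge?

Channel A: Flow area A = b·y = 3.56 × 2.78 = 9.897 m². Wetted perimeter P = b + 2y = 3.56 + 2×2.78 = 9.12 m. Hydraulic radius R = A/P = 9.897/9.12 = 1.085 m. Q_A = (1/0.017)·9.897·1.085^(2/3)·√0.004695 = 42.12 m³/s.
Channel B: With bottom width b = 2.16 m and side slope z = 2.6: A = (b + zy)y = (2.16 + 2.6×2.75)×2.75 = 25.6 m²; P = b + 2y√(1+z²) = 2.16 + 2×2.75×2.786 = 17.48 m. Hydraulic radius R = A/P = 25.6/17.48 = 1.465 m. Q_B = (1/0.017)·25.6·1.465^(2/3)·√0.004695 = 133.1 m³/s.
Q_A = 42.12 m³/s vs Q_B = 133.1 m³/s, so channel B carries more.

channel B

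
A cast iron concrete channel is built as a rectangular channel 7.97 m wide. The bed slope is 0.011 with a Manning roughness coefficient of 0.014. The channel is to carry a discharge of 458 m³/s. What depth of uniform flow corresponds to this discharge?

Manning's equation rearranged: A R^(2/3) = nQ / (1·√S) = 0.014 × 458 / (√0.011) = 61.14.
Try y = 3.4 m: A R^(2/3) = 40.61 — short.
Try y = 5.69 m: A R^(2/3) = 80.01 — over.
Try y = 4.62 m: A R^(2/3) = 61.14 — matches.

y_n = 4.62 m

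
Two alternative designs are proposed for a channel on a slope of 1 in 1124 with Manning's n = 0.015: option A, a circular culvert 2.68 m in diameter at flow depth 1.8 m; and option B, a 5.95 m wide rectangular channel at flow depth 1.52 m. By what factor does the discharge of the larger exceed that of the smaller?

Channel A: For a circular section of diameter D = 2.68 m at depth y = 1.8 m, the central angle is θ = 2 arccos(1 − 2y/D) = 3.842 rad. Then A = (D²/8)(θ − sin θ) = 4.029 m² and P = Dθ/2 = 5.149 m. Hydraulic radius R = A/P = 4.029/5.149 = 0.7824 m. Q_A = (1/0.015)·4.029·0.7824^(2/3)·√0.0008897 = 6.802 m³/s.
Channel B: Flow area A = b·y = 5.95 × 1.52 = 9.044 m². Wetted perimeter P = b + 2y = 5.95 + 2×1.52 = 8.99 m. Hydraulic radius R = A/P = 9.044/8.99 = 1.006 m. Q_B = (1/0.015)·9.044·1.006^(2/3)·√0.0008897 = 18.06 m³/s.
The larger discharge is 18.06 m³/s and the smaller is 6.802 m³/s; the ratio is 2.65.

2.65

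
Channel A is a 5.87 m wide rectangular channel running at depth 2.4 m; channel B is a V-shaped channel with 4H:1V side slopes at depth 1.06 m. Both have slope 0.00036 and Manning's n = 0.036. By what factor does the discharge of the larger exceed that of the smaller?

Channel A: Flow area A = b·y = 5.87 × 2.4 = 14.09 m². Wetted perimeter P = b + 2y = 5.87 + 2×2.4 = 10.67 m. Hydraulic radius R = A/P = 14.09/10.67 = 1.32 m. Q_A = (1/0.036)·14.09·1.32^(2/3)·√0.00036 = 8.936 m³/s.
Channel B: For a triangular section with side slope z = 4: A = zy² = 4×1.06² = 4.494 m²; P = 2y√(1+z²) = 2×1.06×4.123 = 8.741 m. Hydraulic radius R = A/P = 4.494/8.741 = 0.5142 m. Q_B = (1/0.036)·4.494·0.5142^(2/3)·√0.00036 = 1.52 m³/s.
The larger discharge is 8.936 m³/s and the smaller is 1.52 m³/s; the ratio is 5.88.

5.88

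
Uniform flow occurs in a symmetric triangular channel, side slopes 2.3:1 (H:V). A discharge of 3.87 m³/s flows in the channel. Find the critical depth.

y_c = 0.896 m

At critical depth, Q² T / (g A³) = 1, i.e. A³/T = Q²/g = 3.87²/9.81 = 1.527.
Trying y = 0.742 m: A³/T = 0.5949 — low.
Trying y = 1.13 m: A³/T = 4.873 — high.
Trying y = 0.896 m: A³/T = 1.527 — matches.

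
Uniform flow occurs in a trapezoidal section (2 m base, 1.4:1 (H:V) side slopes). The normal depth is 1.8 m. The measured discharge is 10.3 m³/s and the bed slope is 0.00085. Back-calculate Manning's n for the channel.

n = 0.0229

With bottom width b = 2 m and side slope z = 1.4: A = (b + zy)y = (2 + 1.4×1.8)×1.8 = 8.136 m²; P = b + 2y√(1+z²) = 2 + 2×1.8×1.72 = 8.194 m.
Hydraulic radius R = A/P = 8.136/8.194 = 0.993 m.
Rearranging Manning's equation: n = (1/Q) A R^(2/3) S^(1/2) = (1/10.3) × 8.136 × 0.993^(2/3) × √0.00085 = 0.0229.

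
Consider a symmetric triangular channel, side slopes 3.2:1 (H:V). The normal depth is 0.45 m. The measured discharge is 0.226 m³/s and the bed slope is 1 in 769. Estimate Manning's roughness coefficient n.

n = 0.0371

For a triangular section with side slope z = 3.2: A = zy² = 3.2×0.45² = 0.648 m²; P = 2y√(1+z²) = 2×0.45×3.353 = 3.017 m.
Hydraulic radius R = A/P = 0.648/3.017 = 0.2148 m.
Rearranging Manning's equation: n = (1/Q) A R^(2/3) S^(1/2) = (1/0.226) × 0.648 × 0.2148^(2/3) × √0.0013 = 0.0371.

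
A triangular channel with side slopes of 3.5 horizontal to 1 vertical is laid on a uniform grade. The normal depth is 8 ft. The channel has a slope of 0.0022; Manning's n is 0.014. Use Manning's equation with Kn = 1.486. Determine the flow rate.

Q = 2740 ft³/s

For a triangular section with side slope z = 3.5: A = zy² = 3.5×8² = 224 ft²; P = 2y√(1+z²) = 2×8×3.64 = 58.24 ft.
Hydraulic radius R = A/P = 224/58.24 = 3.846 ft.
Manning's equation: Q = (1.486/n) A R^(2/3) S^(1/2) = (1.486/0.014) × 224 × 3.846^(2/3) × 0.0022^(1/2) = 2740 ft³/s.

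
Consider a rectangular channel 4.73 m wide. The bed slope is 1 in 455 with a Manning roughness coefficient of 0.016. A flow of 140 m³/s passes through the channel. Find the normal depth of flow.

y_n = 6.92 m

Manning's equation rearranged: A R^(2/3) = nQ / (1·√S) = 0.016 × 140 / (√0.002198) = 47.78.
Try y = 8.82 m: A R^(2/3) = 63.21 — too large.
Try y = 6.92 m: A R^(2/3) = 47.76 — close enough.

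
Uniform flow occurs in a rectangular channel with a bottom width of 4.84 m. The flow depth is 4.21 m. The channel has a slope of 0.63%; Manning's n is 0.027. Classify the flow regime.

Flow area A = b·y = 4.84 × 4.21 = 20.38 m². Wetted perimeter P = b + 2y = 4.84 + 2×4.21 = 13.26 m.
Hydraulic radius R = A/P = 20.38/13.26 = 1.537 m.
V = (1/n) R^(2/3) √S = (1/0.027) × 1.537^(2/3) × √0.0063 = 3.915 m/s. Hydraulic depth D_h = A/T = 20.38/4.84 = 4.21 m.
Froude number Fr = V/√(g·D_h) = 3.915/√(9.81×4.21) = 0.609, which is less than 1, so the flow is subcritical.

subcritical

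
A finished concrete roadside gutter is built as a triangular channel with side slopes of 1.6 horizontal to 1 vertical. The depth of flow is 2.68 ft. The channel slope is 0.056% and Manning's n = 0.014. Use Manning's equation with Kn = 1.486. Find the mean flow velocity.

V = 2.74 ft/s

For a triangular section with side slope z = 1.6: A = zy² = 1.6×2.68² = 11.49 ft²; P = 2y√(1+z²) = 2×2.68×1.887 = 10.11 ft.
Hydraulic radius R = A/P = 11.49/10.11 = 1.136 ft.
From Manning's equation, V = (1.486/n) R^(2/3) S^(1/2) = (1.486/0.014) × 1.136^(2/3) × 0.00056^(1/2) = 2.74 ft/s.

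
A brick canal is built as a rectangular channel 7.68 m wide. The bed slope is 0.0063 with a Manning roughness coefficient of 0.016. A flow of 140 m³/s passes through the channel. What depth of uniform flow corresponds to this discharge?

Manning's equation rearranged: A R^(2/3) = nQ / (1·√S) = 0.016 × 140 / (√0.0063) = 28.22.
Try y = 2.3 m: A R^(2/3) = 22.51 — short.
Try y = 2.7 m: A R^(2/3) = 28.19 — close enough.

y_n = 2.7 m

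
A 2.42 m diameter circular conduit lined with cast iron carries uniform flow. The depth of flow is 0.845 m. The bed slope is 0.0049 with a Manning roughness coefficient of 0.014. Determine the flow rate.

Q = 4.31 m³/s

For a circular section of diameter D = 2.42 m at depth y = 0.845 m, the central angle is θ = 2 arccos(1 − 2y/D) = 2.529 rad. Then A = (D²/8)(θ − sin θ) = 1.43 m² and P = Dθ/2 = 3.06 m.
Hydraulic radius R = A/P = 1.43/3.06 = 0.4674 m.
Manning's equation: Q = (1/n) A R^(2/3) S^(1/2) = (1/0.014) × 1.43 × 0.4674^(2/3) × 0.0049^(1/2) = 4.31 m³/s.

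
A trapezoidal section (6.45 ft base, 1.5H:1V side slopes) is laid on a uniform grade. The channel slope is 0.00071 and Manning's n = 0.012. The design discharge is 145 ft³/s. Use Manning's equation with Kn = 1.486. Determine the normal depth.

y_n = 2.79 ft

Manning's equation rearranged: A R^(2/3) = nQ / (1.486·√S) = 0.012 × 145 / (1.486 × √0.00071) = 43.94.
Try y = 3.03 ft: A R^(2/3) = 51.42 — high.
Try y = 2.26 ft: A R^(2/3) = 29.44 — low.
Try y = 2.79 ft: A R^(2/3) = 43.86 — matches.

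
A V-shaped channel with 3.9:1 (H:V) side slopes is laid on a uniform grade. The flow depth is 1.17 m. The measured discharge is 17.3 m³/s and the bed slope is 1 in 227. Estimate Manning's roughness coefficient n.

For a triangular section with side slope z = 3.9: A = zy² = 3.9×1.17² = 5.339 m²; P = 2y√(1+z²) = 2×1.17×4.026 = 9.421 m.
Hydraulic radius R = A/P = 5.339/9.421 = 0.5667 m.
Rearranging Manning's equation: n = (1/Q) A R^(2/3) S^(1/2) = (1/17.3) × 5.339 × 0.5667^(2/3) × √0.004405 = 0.014.

n = 0.014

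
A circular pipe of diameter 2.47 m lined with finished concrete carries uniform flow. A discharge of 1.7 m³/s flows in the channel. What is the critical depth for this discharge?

At critical depth, Q² T / (g A³) = 1, i.e. A³/T = Q²/g = 1.7²/9.81 = 0.2946.
Trying y = 0.461 m: A³/T = 0.1225 — low.
Trying y = 0.577 m: A³/T = 0.295 — ≈ 0.2946.

y_c = 0.577 m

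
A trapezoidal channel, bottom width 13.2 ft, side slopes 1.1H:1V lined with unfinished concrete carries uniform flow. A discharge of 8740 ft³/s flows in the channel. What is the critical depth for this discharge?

y_c = 15.8 ft

At critical depth, Q² T / (g A³) = 1, i.e. A³/T = Q²/g = 8740²/32.2 = 2372000.
Trying y = 14.2 ft: A³/T = 1542000 — short.
Trying y = 17.3 ft: A³/T = 3382000 — over.
Trying y = 15.8 ft: A³/T = 2352000 — ≈ 2372000.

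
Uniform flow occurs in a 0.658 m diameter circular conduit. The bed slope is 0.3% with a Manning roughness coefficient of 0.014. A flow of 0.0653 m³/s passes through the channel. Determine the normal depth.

y_n = 0.18 m

Manning's equation rearranged: A R^(2/3) = nQ / (1·√S) = 0.014 × 0.0653 / (√0.003) = 0.01669.
At y = 0.205 m: A R^(2/3) = 0.0215 — high.
At y = 0.18 m: A R^(2/3) = 0.0167 — ≈ 0.01669.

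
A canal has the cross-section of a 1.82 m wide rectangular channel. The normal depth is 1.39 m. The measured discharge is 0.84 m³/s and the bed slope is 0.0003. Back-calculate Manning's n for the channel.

n = 0.035

Flow area A = b·y = 1.82 × 1.39 = 2.53 m². Wetted perimeter P = b + 2y = 1.82 + 2×1.39 = 4.6 m.
Hydraulic radius R = A/P = 2.53/4.6 = 0.55 m.
Rearranging Manning's equation: n = (1/Q) A R^(2/3) S^(1/2) = (1/0.84) × 2.53 × 0.55^(2/3) × √0.0003 = 0.035.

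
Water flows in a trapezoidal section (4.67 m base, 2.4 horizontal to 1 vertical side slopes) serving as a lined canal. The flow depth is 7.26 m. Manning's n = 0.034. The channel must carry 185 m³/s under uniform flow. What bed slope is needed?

With bottom width b = 4.67 m and side slope z = 2.4: A = (b + zy)y = (4.67 + 2.4×7.26)×7.26 = 160.4 m²; P = b + 2y√(1+z²) = 4.67 + 2×7.26×2.6 = 42.42 m.
Hydraulic radius R = A/P = 160.4/42.42 = 3.781 m.
From Manning's equation, S = [nQ / (1 A R^(2/3))]² = [0.034 × 185 / (1 × 160.4 × 3.781^(2/3))]² = 0.000261.

S = 0.000261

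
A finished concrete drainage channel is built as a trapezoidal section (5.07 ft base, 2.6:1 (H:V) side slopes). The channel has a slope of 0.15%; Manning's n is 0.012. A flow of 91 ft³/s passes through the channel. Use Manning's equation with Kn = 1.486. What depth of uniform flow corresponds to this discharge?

y_n = 1.78 ft

Manning's equation rearranged: A R^(2/3) = nQ / (1.486·√S) = 0.012 × 91 / (1.486 × √0.0015) = 18.97.
At y = 2.11 ft: A R^(2/3) = 26.85 — too large.
At y = 1.78 ft: A R^(2/3) = 18.97 — close enough.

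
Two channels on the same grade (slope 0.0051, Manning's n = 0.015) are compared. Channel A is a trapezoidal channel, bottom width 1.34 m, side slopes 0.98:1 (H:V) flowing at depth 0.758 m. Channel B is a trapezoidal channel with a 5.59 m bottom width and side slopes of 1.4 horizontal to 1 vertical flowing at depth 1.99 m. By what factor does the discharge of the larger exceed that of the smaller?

21.7

Channel A: With bottom width b = 1.34 m and side slope z = 0.98: A = (b + zy)y = (1.34 + 0.98×0.758)×0.758 = 1.579 m²; P = b + 2y√(1+z²) = 1.34 + 2×0.758×1.4 = 3.463 m. Hydraulic radius R = A/P = 1.579/3.463 = 0.456 m. Q_A = (1/0.015)·1.579·0.456^(2/3)·√0.0051 = 4.453 m³/s.
Channel B: With bottom width b = 5.59 m and side slope z = 1.4: A = (b + zy)y = (5.59 + 1.4×1.99)×1.99 = 16.67 m²; P = b + 2y√(1+z²) = 5.59 + 2×1.99×1.72 = 12.44 m. Hydraulic radius R = A/P = 16.67/12.44 = 1.34 m. Q_B = (1/0.015)·16.67·1.34^(2/3)·√0.0051 = 96.46 m³/s.
The larger discharge is 96.46 m³/s and the smaller is 4.453 m³/s; the ratio is 21.7.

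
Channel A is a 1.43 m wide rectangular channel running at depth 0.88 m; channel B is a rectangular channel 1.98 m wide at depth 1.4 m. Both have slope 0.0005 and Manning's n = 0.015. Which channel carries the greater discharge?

channel B

Channel A: Flow area A = b·y = 1.43 × 0.88 = 1.258 m². Wetted perimeter P = b + 2y = 1.43 + 2×0.88 = 3.19 m. Hydraulic radius R = A/P = 1.258/3.19 = 0.3945 m. Q_A = (1/0.015)·1.258·0.3945^(2/3)·√0.0005 = 1.009 m³/s.
Channel B: Flow area A = b·y = 1.98 × 1.4 = 2.772 m². Wetted perimeter P = b + 2y = 1.98 + 2×1.4 = 4.78 m. Hydraulic radius R = A/P = 2.772/4.78 = 0.5799 m. Q_B = (1/0.015)·2.772·0.5799^(2/3)·√0.0005 = 2.874 m³/s.
Q_A = 1.009 m³/s vs Q_B = 2.874 m³/s, so channel B carries more.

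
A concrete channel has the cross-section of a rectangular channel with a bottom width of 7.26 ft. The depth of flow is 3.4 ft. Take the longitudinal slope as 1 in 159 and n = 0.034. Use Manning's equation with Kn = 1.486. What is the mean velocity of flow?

V = 5.04 ft/s

Flow area A = b·y = 7.26 × 3.4 = 24.68 ft². Wetted perimeter P = b + 2y = 7.26 + 2×3.4 = 14.06 ft.
Hydraulic radius R = A/P = 24.68/14.06 = 1.756 ft.
From Manning's equation, V = (1.486/n) R^(2/3) S^(1/2) = (1.486/0.034) × 1.756^(2/3) × 0.006289^(1/2) = 5.04 ft/s.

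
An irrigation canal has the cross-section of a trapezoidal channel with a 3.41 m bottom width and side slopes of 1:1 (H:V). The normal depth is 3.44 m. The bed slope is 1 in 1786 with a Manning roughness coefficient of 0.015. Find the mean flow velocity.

V = 2.33 m/s

With bottom width b = 3.41 m and side slope z = 1: A = (b + zy)y = (3.41 + 1×3.44)×3.44 = 23.56 m²; P = b + 2y√(1+z²) = 3.41 + 2×3.44×1.414 = 13.14 m.
Hydraulic radius R = A/P = 23.56/13.14 = 1.793 m.
From Manning's equation, V = (1/n) R^(2/3) S^(1/2) = (1/0.015) × 1.793^(2/3) × 0.0005599^(1/2) = 2.33 m/s.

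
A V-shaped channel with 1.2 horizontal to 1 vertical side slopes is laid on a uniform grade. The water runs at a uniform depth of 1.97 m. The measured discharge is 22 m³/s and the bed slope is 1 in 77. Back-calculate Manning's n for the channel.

n = 0.02

For a triangular section with side slope z = 1.2: A = zy² = 1.2×1.97² = 4.657 m²; P = 2y√(1+z²) = 2×1.97×1.562 = 6.154 m.
Hydraulic radius R = A/P = 4.657/6.154 = 0.7567 m.
Rearranging Manning's equation: n = (1/Q) A R^(2/3) S^(1/2) = (1/22) × 4.657 × 0.7567^(2/3) × √0.01299 = 0.02.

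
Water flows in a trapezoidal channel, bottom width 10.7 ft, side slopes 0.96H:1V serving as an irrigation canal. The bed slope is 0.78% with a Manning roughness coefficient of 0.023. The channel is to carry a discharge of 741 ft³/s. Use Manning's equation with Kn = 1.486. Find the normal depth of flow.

Manning's equation rearranged: A R^(2/3) = nQ / (1.486·√S) = 0.023 × 741 / (1.486 × √0.0078) = 129.9.
At y = 5.24 ft: A R^(2/3) = 181.5 — too large.
At y = 4.35 ft: A R^(2/3) = 129.9 — ≈ 129.9.

y_n = 4.35 ft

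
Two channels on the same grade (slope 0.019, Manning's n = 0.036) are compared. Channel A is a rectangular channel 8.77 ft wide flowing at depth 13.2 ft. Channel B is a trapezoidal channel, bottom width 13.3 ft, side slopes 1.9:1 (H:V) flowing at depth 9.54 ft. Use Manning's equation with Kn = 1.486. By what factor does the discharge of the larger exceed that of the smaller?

Channel A: Flow area A = b·y = 8.77 × 13.2 = 115.8 ft². Wetted perimeter P = b + 2y = 8.77 + 2×13.2 = 35.17 ft. Hydraulic radius R = A/P = 115.8/35.17 = 3.292 ft. Q_A = (1.486/0.036)·115.8·3.292^(2/3)·√0.019 = 1457 ft³/s.
Channel B: With bottom width b = 13.3 ft and side slope z = 1.9: A = (b + zy)y = (13.3 + 1.9×9.54)×9.54 = 299.8 ft²; P = b + 2y√(1+z²) = 13.3 + 2×9.54×2.147 = 54.27 ft. Hydraulic radius R = A/P = 299.8/54.27 = 5.525 ft. Q_B = (1.486/0.036)·299.8·5.525^(2/3)·√0.019 = 5331 ft³/s.
The larger discharge is 5331 ft³/s and the smaller is 1457 ft³/s; the ratio is 3.66.

3.66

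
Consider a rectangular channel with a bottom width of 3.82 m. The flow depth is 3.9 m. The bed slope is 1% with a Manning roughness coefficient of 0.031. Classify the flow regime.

Flow area A = b·y = 3.82 × 3.9 = 14.9 m². Wetted perimeter P = b + 2y = 3.82 + 2×3.9 = 11.62 m.
Hydraulic radius R = A/P = 14.9/11.62 = 1.282 m.
V = (1/n) R^(2/3) √S = (1/0.031) × 1.282^(2/3) × √0.01 = 3.807 m/s. Hydraulic depth D_h = A/T = 14.9/3.82 = 3.9 m.
Froude number Fr = V/√(g·D_h) = 3.807/√(9.81×3.9) = 0.615, which is less than 1, so the flow is subcritical.

subcritical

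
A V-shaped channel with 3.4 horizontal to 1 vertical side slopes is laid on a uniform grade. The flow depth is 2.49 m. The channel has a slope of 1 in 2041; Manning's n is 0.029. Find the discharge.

For a triangular section with side slope z = 3.4: A = zy² = 3.4×2.49² = 21.08 m²; P = 2y√(1+z²) = 2×2.49×3.544 = 17.65 m.
Hydraulic radius R = A/P = 21.08/17.65 = 1.194 m.
Manning's equation: Q = (1/n) A R^(2/3) S^(1/2) = (1/0.029) × 21.08 × 1.194^(2/3) × 0.00049^(1/2) = 18.1 m³/s.

Q = 18.1 m³/s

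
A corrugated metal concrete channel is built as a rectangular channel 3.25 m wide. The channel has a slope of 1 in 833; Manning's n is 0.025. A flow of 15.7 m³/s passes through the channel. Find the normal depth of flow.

Manning's equation rearranged: A R^(2/3) = nQ / (1·√S) = 0.025 × 15.7 / (√0.0012) = 11.33.
Try y = 3.74 m: A R^(2/3) = 13.21 — high.
Try y = 2.46 m: A R^(2/3) = 7.88 — low.
Try y = 3.29 m: A R^(2/3) = 11.31 — ≈ 11.33.

y_n = 3.29 m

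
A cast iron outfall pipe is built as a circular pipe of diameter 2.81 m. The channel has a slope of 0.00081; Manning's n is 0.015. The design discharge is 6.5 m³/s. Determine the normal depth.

y_n = 1.73 m

Manning's equation rearranged: A R^(2/3) = nQ / (1·√S) = 0.015 × 6.5 / (√0.00081) = 3.426.
Trying y = 1.24 m: A R^(2/3) = 1.972 — low.
Trying y = 1.73 m: A R^(2/3) = 3.424 — matches.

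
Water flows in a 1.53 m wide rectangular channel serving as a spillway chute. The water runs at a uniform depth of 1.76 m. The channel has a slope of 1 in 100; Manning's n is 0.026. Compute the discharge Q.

Flow area A = b·y = 1.53 × 1.76 = 2.693 m². Wetted perimeter P = b + 2y = 1.53 + 2×1.76 = 5.05 m.
Hydraulic radius R = A/P = 2.693/5.05 = 0.5332 m.
Manning's equation: Q = (1/n) A R^(2/3) S^(1/2) = (1/0.026) × 2.693 × 0.5332^(2/3) × 0.01^(1/2) = 6.81 m³/s.

Q = 6.81 m³/s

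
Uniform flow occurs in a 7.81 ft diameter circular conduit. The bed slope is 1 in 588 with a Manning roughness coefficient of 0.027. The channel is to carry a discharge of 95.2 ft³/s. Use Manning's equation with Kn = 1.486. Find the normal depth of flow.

y_n = 4.18 ft

Manning's equation rearranged: A R^(2/3) = nQ / (1.486·√S) = 0.027 × 95.2 / (1.486 × √0.001701) = 41.94.
At y = 3.36 ft: A R^(2/3) = 28.78 — too small.
At y = 4.18 ft: A R^(2/3) = 41.93 — close enough.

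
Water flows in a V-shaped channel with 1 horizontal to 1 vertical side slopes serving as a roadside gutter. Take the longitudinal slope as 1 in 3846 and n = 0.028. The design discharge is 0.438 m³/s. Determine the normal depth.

Manning's equation rearranged: A R^(2/3) = nQ / (1·√S) = 0.028 × 0.438 / (√0.00026) = 0.7606.
Trying y = 0.96 m: A R^(2/3) = 0.4484 — low.
Trying y = 1.46 m: A R^(2/3) = 1.372 — high.
Trying y = 1.17 m: A R^(2/3) = 0.76 — ≈ 0.7606.

y_n = 1.17 m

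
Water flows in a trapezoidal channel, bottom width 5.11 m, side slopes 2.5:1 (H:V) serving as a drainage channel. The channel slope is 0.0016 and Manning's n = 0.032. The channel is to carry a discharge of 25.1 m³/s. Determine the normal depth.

y_n = 1.84 m

Manning's equation rearranged: A R^(2/3) = nQ / (1·√S) = 0.032 × 25.1 / (√0.0016) = 20.08.
Trying y = 1.43 m: A R^(2/3) = 12.17 — low.
Trying y = 2 m: A R^(2/3) = 23.75 — high.
Trying y = 1.84 m: A R^(2/3) = 20.06 — ≈ 20.08.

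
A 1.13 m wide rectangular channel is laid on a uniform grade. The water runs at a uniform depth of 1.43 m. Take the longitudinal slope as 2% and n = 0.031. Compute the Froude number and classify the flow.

Flow area A = b·y = 1.13 × 1.43 = 1.616 m². Wetted perimeter P = b + 2y = 1.13 + 2×1.43 = 3.99 m.
Hydraulic radius R = A/P = 1.616/3.99 = 0.405 m.
V = (1/n) R^(2/3) √S = (1/0.031) × 0.405^(2/3) × √0.02 = 2.497 m/s. Hydraulic depth D_h = A/T = 1.616/1.13 = 1.43 m.
Froude number Fr = V/√(g·D_h) = 2.497/√(9.81×1.43) = 0.667, which is less than 1, so the flow is subcritical.

subcritical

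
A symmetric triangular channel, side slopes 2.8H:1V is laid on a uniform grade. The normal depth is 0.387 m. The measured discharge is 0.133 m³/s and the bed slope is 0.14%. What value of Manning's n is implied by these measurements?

For a triangular section with side slope z = 2.8: A = zy² = 2.8×0.387² = 0.4194 m²; P = 2y√(1+z²) = 2×0.387×2.973 = 2.301 m.
Hydraulic radius R = A/P = 0.4194/2.301 = 0.1822 m.
Rearranging Manning's equation: n = (1/Q) A R^(2/3) S^(1/2) = (1/0.133) × 0.4194 × 0.1822^(2/3) × √0.0014 = 0.0379.

n = 0.0379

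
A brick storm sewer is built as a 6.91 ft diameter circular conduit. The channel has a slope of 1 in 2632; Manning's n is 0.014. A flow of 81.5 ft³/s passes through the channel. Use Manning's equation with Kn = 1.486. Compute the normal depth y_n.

y_n = 4.38 ft

Manning's equation rearranged: A R^(2/3) = nQ / (1.486·√S) = 0.014 × 81.5 / (1.486 × √0.0003799) = 39.39.
Try y = 3.44 ft: A R^(2/3) = 26.8 — low.
Try y = 5.15 ft: A R^(2/3) = 48.87 — high.
Try y = 4.38 ft: A R^(2/3) = 39.38 — close enough.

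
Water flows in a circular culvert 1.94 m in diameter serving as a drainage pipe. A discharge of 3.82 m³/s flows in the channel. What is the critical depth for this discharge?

At critical depth, Q² T / (g A³) = 1, i.e. A³/T = Q²/g = 3.82²/9.81 = 1.488.
Try y = 1.05 m: A³/T = 2.252 — too large.
Try y = 0.754 m: A³/T = 0.634 — too small.
Try y = 0.942 m: A³/T = 1.488 — ≈ 1.488.

y_c = 0.942 m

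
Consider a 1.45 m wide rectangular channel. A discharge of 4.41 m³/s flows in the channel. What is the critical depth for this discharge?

For a rectangular channel, critical depth y_c = (q²/g)^(1/3) where q = Q/b = 4.41/1.45 = 3.041 m²/s.
So y_c = (3.041²/9.81)^(1/3) = 0.981 m.

y_c = 0.981 m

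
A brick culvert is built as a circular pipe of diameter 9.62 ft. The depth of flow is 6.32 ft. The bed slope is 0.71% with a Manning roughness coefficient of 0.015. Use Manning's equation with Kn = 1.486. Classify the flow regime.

supercritical

For a circular section of diameter D = 9.62 ft at depth y = 6.32 ft, the central angle is θ = 2 arccos(1 − 2y/D) = 3.78 rad. Then A = (D²/8)(θ − sin θ) = 50.63 ft² and P = Dθ/2 = 18.18 ft.
Hydraulic radius R = A/P = 50.63/18.18 = 2.784 ft.
V = (1.486/n) R^(2/3) √S = (1.486/0.015) × 2.784^(2/3) × √0.0071 = 16.52 ft/s. Hydraulic depth D_h = A/T = 50.63/9.134 = 5.543 ft.
Froude number Fr = V/√(g·D_h) = 16.52/√(32.2×5.543) = 1.24, which is greater than 1, so the flow is supercritical.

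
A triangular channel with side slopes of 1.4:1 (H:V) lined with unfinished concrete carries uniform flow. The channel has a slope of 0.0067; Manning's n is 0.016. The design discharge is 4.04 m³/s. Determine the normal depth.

Manning's equation rearranged: A R^(2/3) = nQ / (1·√S) = 0.016 × 4.04 / (√0.0067) = 0.7897.
Try y = 0.839 m: A R^(2/3) = 0.4814 — low.
Try y = 1.01 m: A R^(2/3) = 0.7894 — matches.

y_n = 1.01 m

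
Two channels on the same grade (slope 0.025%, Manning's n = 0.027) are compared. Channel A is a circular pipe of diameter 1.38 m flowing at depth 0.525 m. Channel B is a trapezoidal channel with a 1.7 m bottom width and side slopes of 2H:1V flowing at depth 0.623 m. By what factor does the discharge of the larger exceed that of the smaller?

4.47

Channel A: For a circular section of diameter D = 1.38 m at depth y = 0.525 m, the central angle is θ = 2 arccos(1 − 2y/D) = 2.659 rad. Then A = (D²/8)(θ − sin θ) = 0.5223 m² and P = Dθ/2 = 1.834 m. Hydraulic radius R = A/P = 0.5223/1.834 = 0.2847 m. Q_A = (1/0.027)·0.5223·0.2847^(2/3)·√0.00025 = 0.1324 m³/s.
Channel B: With bottom width b = 1.7 m and side slope z = 2: A = (b + zy)y = (1.7 + 2×0.623)×0.623 = 1.835 m²; P = b + 2y√(1+z²) = 1.7 + 2×0.623×2.236 = 4.486 m. Hydraulic radius R = A/P = 1.835/4.486 = 0.4091 m. Q_B = (1/0.027)·1.835·0.4091^(2/3)·√0.00025 = 0.5923 m³/s.
The larger discharge is 0.5923 m³/s and the smaller is 0.1324 m³/s; the ratio is 4.47.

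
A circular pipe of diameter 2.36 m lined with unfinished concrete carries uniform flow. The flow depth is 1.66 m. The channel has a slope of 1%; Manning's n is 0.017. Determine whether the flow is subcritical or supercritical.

supercritical

For a circular section of diameter D = 2.36 m at depth y = 1.66 m, the central angle is θ = 2 arccos(1 − 2y/D) = 3.979 rad. Then A = (D²/8)(θ − sin θ) = 3.288 m² and P = Dθ/2 = 4.696 m.
Hydraulic radius R = A/P = 3.288/4.696 = 0.7002 m.
V = (1/n) R^(2/3) √S = (1/0.017) × 0.7002^(2/3) × √0.01 = 4.638 m/s. Hydraulic depth D_h = A/T = 3.288/2.156 = 1.525 m.
Froude number Fr = V/√(g·D_h) = 4.638/√(9.81×1.525) = 1.2, which is greater than 1, so the flow is supercritical.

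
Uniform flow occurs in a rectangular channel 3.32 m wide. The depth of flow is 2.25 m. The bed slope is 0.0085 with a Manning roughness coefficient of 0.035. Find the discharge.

Q = 19.1 m³/s

Flow area A = b·y = 3.32 × 2.25 = 7.47 m². Wetted perimeter P = b + 2y = 3.32 + 2×2.25 = 7.82 m.
Hydraulic radius R = A/P = 7.47/7.82 = 0.9552 m.
Manning's equation: Q = (1/n) A R^(2/3) S^(1/2) = (1/0.035) × 7.47 × 0.9552^(2/3) × 0.0085^(1/2) = 19.1 m³/s.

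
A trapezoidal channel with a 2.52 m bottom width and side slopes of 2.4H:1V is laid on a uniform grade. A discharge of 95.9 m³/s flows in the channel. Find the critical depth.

At critical depth, Q² T / (g A³) = 1, i.e. A³/T = Q²/g = 95.9²/9.81 = 937.5.
Trying y = 3.29 m: A³/T = 2198 — too large.
Trying y = 2.71 m: A³/T = 941.9 — ≈ 937.5.

y_c = 2.71 m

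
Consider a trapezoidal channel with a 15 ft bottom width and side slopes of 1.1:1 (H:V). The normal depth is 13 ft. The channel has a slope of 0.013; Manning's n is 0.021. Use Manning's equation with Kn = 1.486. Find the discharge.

Q = 11400 ft³/s

With bottom width b = 15 ft and side slope z = 1.1: A = (b + zy)y = (15 + 1.1×13)×13 = 380.9 ft²; P = b + 2y√(1+z²) = 15 + 2×13×1.487 = 53.65 ft.
Hydraulic radius R = A/P = 380.9/53.65 = 7.099 ft.
Manning's equation: Q = (1.486/n) A R^(2/3) S^(1/2) = (1.486/0.021) × 380.9 × 7.099^(2/3) × 0.013^(1/2) = 11400 ft³/s.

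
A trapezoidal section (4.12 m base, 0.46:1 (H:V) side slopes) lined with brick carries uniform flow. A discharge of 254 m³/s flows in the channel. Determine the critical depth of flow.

y_c = 5.83 m

At critical depth, Q² T / (g A³) = 1, i.e. A³/T = Q²/g = 254²/9.81 = 6577.
Try y = 7.44 m: A³/T = 16120 — high.
Try y = 5.83 m: A³/T = 6575 — matches.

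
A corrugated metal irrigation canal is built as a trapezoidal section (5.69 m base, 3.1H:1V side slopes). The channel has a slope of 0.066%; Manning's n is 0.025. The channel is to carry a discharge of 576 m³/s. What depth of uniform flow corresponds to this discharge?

Manning's equation rearranged: A R^(2/3) = nQ / (1·√S) = 0.025 × 576 / (√0.00066) = 560.5.
Try y = 8.81 m: A R^(2/3) = 805.2 — too large.
Try y = 5.2 m: A R^(2/3) = 228.8 — too small.
Try y = 7.59 m: A R^(2/3) = 560.9 — close enough.

y_n = 7.59 m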